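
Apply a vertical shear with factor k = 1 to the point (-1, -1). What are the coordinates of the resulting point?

Shear matrix for vertical shear with factor k = 1:
[[1, 0], [1, 1]]
Result: (-1, -1) → (-1, -2)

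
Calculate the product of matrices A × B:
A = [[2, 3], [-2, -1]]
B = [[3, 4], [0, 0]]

Matrix multiplication:
C[0][0] = 2×3 + 3×0 = 6
C[0][1] = 2×4 + 3×0 = 8
C[1][0] = -2×3 + -1×0 = -6
C[1][1] = -2×4 + -1×0 = -8
Result: [[6, 8], [-6, -8]]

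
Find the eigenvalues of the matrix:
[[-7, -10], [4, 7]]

Characteristic equation: det(A - λI) = 0
λ² - (trace)λ + (det) = 0
trace = -7 + 7 = 0, det = (-7)(7) - (-10)(4) = -9
λ² - (0)λ + (-9) = 0
λ = (0 ± √((0)² - 4·(-9))) / 2 = (0 ± √36) / 2
Solving: λ = -3, 3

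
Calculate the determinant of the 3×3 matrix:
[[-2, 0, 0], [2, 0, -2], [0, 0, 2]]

Expansion along first row:
det = -2·det([[0,-2],[0,2]]) - 0·det([[2,-2],[0,2]]) + 0·det([[2,0],[0,0]])
    = -2·(0·2 - -2·0) - 0·(2·2 - -2·0) + 0·(2·0 - 0·0)
    = -2·0 - 0·4 + 0·0
    = 0 + 0 + 0 = 0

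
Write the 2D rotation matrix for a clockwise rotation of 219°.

Rotation matrix formula: [[cos θ, -sin θ], [sin θ, cos θ]]
A clockwise rotation by 219° is equivalent to a counterclockwise rotation by -219°.
For θ = -219°:
cos(-219°) = -0.7771
sin(-219°) = 0.6293
Result: [[-0.7771, -0.6293], [0.6293, -0.7771]]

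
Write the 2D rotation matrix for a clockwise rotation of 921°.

Rotation matrix formula: [[cos θ, -sin θ], [sin θ, cos θ]]
A clockwise rotation by 921° is equivalent to a counterclockwise rotation by -921°.
For θ = -921°:
cos(-921°) = -0.9336
sin(-921°) = 0.3584
Result: [[-0.9336, -0.3584], [0.3584, -0.9336]]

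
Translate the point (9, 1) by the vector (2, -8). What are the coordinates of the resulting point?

Translation by (2, -8) (homogeneous matrix [[1, 0, 2], [0, 1, -8], [0, 0, 1]]):
x' = 9 + 2 = 11
y' = 1 + -8 = -7
Result: (11, -7)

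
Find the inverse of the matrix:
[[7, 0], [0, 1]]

For [[a,b],[c,d]], inverse = (1/det)·[[d,-b],[-c,a]]
det = (7)(1) - (0)(0) = 7 - 0 = 7
Inverse = (1/7)·[[1, 0], [0, 7]]
= [[1/7, 0], [0, 1]]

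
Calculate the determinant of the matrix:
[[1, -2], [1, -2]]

For a 2×2 matrix [[a, b], [c, d]], det = ad - bc
det = (1)(-2) - (-2)(1) = -2 - -2 = 0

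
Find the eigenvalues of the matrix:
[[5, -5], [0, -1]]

Characteristic equation: det(A - λI) = 0
λ² - (trace)λ + (det) = 0
trace = 5 + -1 = 4, det = (5)(-1) - (-5)(0) = -5
λ² - (4)λ + (-5) = 0
λ = (4 ± √((4)² - 4·(-5))) / 2 = (4 ± √36) / 2
Solving: λ = -1, 5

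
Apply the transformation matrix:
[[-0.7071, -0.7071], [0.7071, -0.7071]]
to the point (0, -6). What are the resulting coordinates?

Matrix multiplication:
[[-0.7071, -0.7071], [0.7071, -0.7071]] × [0, -6]ᵀ
= [(-0.7071)(0) + (-0.7071)(-6), (0.7071)(0) + (-0.7071)(-6)]ᵀ
= [4.2426, 4.2426]ᵀ
Result: (4.2426, 4.2426)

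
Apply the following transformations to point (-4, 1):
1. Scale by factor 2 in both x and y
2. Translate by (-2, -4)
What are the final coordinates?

Step 1: Scale (-4, 1) by 2 → (-8, 2)
Step 2: Translate by (-2, -4) → (-10, -2)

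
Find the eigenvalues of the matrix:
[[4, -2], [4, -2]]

Characteristic equation: det(A - λI) = 0
λ² - (trace)λ + (det) = 0
trace = 4 + -2 = 2, det = (4)(-2) - (-2)(4) = 0
λ² - (2)λ + (0) = 0
λ = (2 ± √((2)² - 4·(0))) / 2 = (2 ± √4) / 2
Solving: λ = 0, 2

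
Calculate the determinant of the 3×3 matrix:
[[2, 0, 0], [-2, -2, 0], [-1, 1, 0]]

Expansion along first row:
det = 2·det([[-2,0],[1,0]]) - 0·det([[-2,0],[-1,0]]) + 0·det([[-2,-2],[-1,1]])
    = 2·(-2·0 - 0·1) - 0·(-2·0 - 0·-1) + 0·(-2·1 - -2·-1)
    = 2·0 - 0·0 + 0·-4
    = 0 + 0 + 0 = 0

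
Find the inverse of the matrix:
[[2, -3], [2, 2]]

For [[a,b],[c,d]], inverse = (1/det)·[[d,-b],[-c,a]]
det = (2)(2) - (-3)(2) = 4 - -6 = 10
Inverse = (1/10)·[[2, 3], [-2, 2]]
= [[1/5, 3/10], [-1/5, 1/5]]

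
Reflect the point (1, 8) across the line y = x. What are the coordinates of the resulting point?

Reflection across line y = x: (1, 8) → (8, 1)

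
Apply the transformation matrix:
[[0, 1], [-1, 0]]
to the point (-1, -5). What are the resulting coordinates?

Matrix multiplication:
[[0, 1], [-1, 0]] × [-1, -5]ᵀ
= [(0)(-1) + (1)(-5), (-1)(-1) + (0)(-5)]ᵀ
= [-5, 1]ᵀ
Result: (-5, 1)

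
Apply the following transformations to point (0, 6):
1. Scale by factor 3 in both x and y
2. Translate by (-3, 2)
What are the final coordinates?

Step 1: Scale (0, 6) by 3 → (0, 18)
Step 2: Translate by (-3, 2) → (-3, 20)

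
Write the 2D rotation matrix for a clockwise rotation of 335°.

Rotation matrix formula: [[cos θ, -sin θ], [sin θ, cos θ]]
A clockwise rotation by 335° is equivalent to a counterclockwise rotation by -335°.
For θ = -335°:
cos(-335°) = 0.9063
sin(-335°) = 0.4226
Result: [[0.9063, -0.4226], [0.4226, 0.9063]]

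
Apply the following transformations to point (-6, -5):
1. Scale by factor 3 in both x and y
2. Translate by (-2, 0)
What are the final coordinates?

Step 1: Scale (-6, -5) by 3 → (-18, -15)
Step 2: Translate by (-2, 0) → (-20, -15)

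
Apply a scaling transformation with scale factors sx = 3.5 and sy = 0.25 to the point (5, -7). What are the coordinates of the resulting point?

Scaling matrix:
[[3.50, 0], [0, 0.25]]
Result: (5 × 3.5, -7 × 0.25) = (17.5, -1.75)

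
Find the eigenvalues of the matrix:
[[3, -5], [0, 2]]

Characteristic equation: det(A - λI) = 0
λ² - (trace)λ + (det) = 0
trace = 3 + 2 = 5, det = (3)(2) - (-5)(0) = 6
λ² - (5)λ + (6) = 0
λ = (5 ± √((5)² - 4·(6))) / 2 = (5 ± √1) / 2
Solving: λ = 2, 3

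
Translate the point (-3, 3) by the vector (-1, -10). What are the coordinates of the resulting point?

Translation by (-1, -10) (homogeneous matrix [[1, 0, -1], [0, 1, -10], [0, 0, 1]]):
x' = -3 + -1 = -4
y' = 3 + -10 = -7
Result: (-4, -7)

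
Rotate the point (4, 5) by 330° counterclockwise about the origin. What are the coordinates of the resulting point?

Rotation matrix for 330°: [[cos 330°, -sin 330°], [sin 330°, cos 330°]] ≈ [[0.866025, 0.500000], [-0.500000, 0.866025]]
[[0.866025, 0.500000], [-0.500000, 0.866025]] × [4, 5]ᵀ ≈ [5.9641, 2.3301]ᵀ
Result: (5.9641, 2.3301)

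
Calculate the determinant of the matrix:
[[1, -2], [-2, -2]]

For a 2×2 matrix [[a, b], [c, d]], det = ad - bc
det = (1)(-2) - (-2)(-2) = -2 - 4 = -6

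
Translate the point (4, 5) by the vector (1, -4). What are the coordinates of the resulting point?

Translation by (1, -4) (homogeneous matrix [[1, 0, 1], [0, 1, -4], [0, 0, 1]]):
x' = 4 + 1 = 5
y' = 5 + -4 = 1
Result: (5, 1)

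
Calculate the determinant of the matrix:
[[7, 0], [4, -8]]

For a 2×2 matrix [[a, b], [c, d]], det = ad - bc
det = (7)(-8) - (0)(4) = -56 - 0 = -56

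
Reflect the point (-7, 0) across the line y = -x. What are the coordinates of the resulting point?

Reflection across line y = -x: (-7, 0) → (0, 7)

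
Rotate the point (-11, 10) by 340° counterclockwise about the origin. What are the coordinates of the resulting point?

Rotation matrix for 340°: [[cos 340°, -sin 340°], [sin 340°, cos 340°]] ≈ [[0.939693, 0.342020], [-0.342020, 0.939693]]
[[0.939693, 0.342020], [-0.342020, 0.939693]] × [-11, 10]ᵀ ≈ [-6.9164, 13.1591]ᵀ
Result: (-6.9164, 13.1591)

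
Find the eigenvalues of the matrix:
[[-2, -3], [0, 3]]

Characteristic equation: det(A - λI) = 0
λ² - (trace)λ + (det) = 0
trace = -2 + 3 = 1, det = (-2)(3) - (-3)(0) = -6
λ² - (1)λ + (-6) = 0
λ = (1 ± √((1)² - 4·(-6))) / 2 = (1 ± √25) / 2
Solving: λ = -2, 3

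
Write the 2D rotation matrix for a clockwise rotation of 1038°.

Rotation matrix formula: [[cos θ, -sin θ], [sin θ, cos θ]]
A clockwise rotation by 1038° is equivalent to a counterclockwise rotation by -1038°.
For θ = -1038°:
cos(-1038°) = 0.7431
sin(-1038°) = 0.6691
Result: [[0.7431, -0.6691], [0.6691, 0.7431]]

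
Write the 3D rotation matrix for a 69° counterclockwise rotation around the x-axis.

Rotation matrix for counterclockwise 69° around x-axis:
cos(69°) = 0.3584, sin(69°) = 0.9336
Result: [[1, 0, 0], [0, 0.3584, -0.9336], [0, 0.9336, 0.3584]]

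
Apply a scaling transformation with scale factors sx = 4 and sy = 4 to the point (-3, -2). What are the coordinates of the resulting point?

Scaling matrix:
[[4, 0], [0, 4]]
Result: (-3 × 4, -2 × 4) = (-12, -8)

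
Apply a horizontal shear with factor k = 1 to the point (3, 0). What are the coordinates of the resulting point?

Shear matrix for horizontal shear with factor k = 1:
[[1, 1], [0, 1]]
Result: (3, 0) → (3, 0)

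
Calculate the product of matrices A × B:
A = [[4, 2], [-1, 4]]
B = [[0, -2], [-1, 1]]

Matrix multiplication:
C[0][0] = 4×0 + 2×-1 = -2
C[0][1] = 4×-2 + 2×1 = -6
C[1][0] = -1×0 + 4×-1 = -4
C[1][1] = -1×-2 + 4×1 = 6
Result: [[-2, -6], [-4, 6]]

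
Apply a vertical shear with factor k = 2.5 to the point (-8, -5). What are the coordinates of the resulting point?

Shear matrix for vertical shear with factor k = 2.5:
[[1, 0], [2.50, 1]]
Result: (-8, -5) → (-8, -25)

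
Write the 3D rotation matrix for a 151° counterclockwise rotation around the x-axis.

Rotation matrix for counterclockwise 151° around x-axis:
cos(151°) = -0.8746, sin(151°) = 0.4848
Result: [[1, 0, 0], [0, -0.8746, -0.4848], [0, 0.4848, -0.8746]]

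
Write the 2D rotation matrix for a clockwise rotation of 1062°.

Rotation matrix formula: [[cos θ, -sin θ], [sin θ, cos θ]]
A clockwise rotation by 1062° is equivalent to a counterclockwise rotation by -1062°.
For θ = -1062°:
cos(-1062°) = 0.9511
sin(-1062°) = 0.3090
Result: [[0.9511, -0.3090], [0.3090, 0.9511]]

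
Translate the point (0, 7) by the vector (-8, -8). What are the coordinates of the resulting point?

Translation by (-8, -8) (homogeneous matrix [[1, 0, -8], [0, 1, -8], [0, 0, 1]]):
x' = 0 + -8 = -8
y' = 7 + -8 = -1
Result: (-8, -1)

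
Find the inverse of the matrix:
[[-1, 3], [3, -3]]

For [[a,b],[c,d]], inverse = (1/det)·[[d,-b],[-c,a]]
det = (-1)(-3) - (3)(3) = 3 - 9 = -6
Inverse = (1/-6)·[[-3, -3], [-3, -1]]
= [[1/2, 1/2], [1/2, 1/6]]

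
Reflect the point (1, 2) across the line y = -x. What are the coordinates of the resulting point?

Reflection across line y = -x: (1, 2) → (-2, -1)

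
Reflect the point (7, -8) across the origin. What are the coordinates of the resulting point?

Reflection across origin: (7, -8) → (-7, 8)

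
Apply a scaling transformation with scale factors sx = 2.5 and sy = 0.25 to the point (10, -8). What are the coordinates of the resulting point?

Scaling matrix:
[[2.50, 0], [0, 0.25]]
Result: (10 × 2.5, -8 × 0.25) = (25, -2)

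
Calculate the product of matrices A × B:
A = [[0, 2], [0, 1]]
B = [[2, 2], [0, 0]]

Matrix multiplication:
C[0][0] = 0×2 + 2×0 = 0
C[0][1] = 0×2 + 2×0 = 0
C[1][0] = 0×2 + 1×0 = 0
C[1][1] = 0×2 + 1×0 = 0
Result: [[0, 0], [0, 0]]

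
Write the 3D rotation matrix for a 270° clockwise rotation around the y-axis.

Rotation matrix for clockwise 270° around y-axis:
A clockwise rotation by 270° is a counterclockwise rotation by -270°.
cos(-270°) = 0, sin(-270°) = 1
Result: [[0, 0, 1], [0, 1, 0], [-1, 0, 0]]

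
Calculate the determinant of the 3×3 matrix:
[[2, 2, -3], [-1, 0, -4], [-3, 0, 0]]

Expansion along first row:
det = 2·det([[0,-4],[0,0]]) - 2·det([[-1,-4],[-3,0]]) + -3·det([[-1,0],[-3,0]])
    = 2·(0·0 - -4·0) - 2·(-1·0 - -4·-3) + -3·(-1·0 - 0·-3)
    = 2·0 - 2·-12 + -3·0
    = 0 + 24 + 0 = 24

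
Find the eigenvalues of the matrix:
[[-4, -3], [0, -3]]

Characteristic equation: det(A - λI) = 0
λ² - (trace)λ + (det) = 0
trace = -4 + -3 = -7, det = (-4)(-3) - (-3)(0) = 12
λ² - (-7)λ + (12) = 0
λ = (-7 ± √((-7)² - 4·(12))) / 2 = (-7 ± √1) / 2
Solving: λ = -4, -3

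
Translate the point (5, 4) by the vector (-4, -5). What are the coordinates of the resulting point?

Translation by (-4, -5) (homogeneous matrix [[1, 0, -4], [0, 1, -5], [0, 0, 1]]):
x' = 5 + -4 = 1
y' = 4 + -5 = -1
Result: (1, -1)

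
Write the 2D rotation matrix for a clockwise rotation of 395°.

Rotation matrix formula: [[cos θ, -sin θ], [sin θ, cos θ]]
A clockwise rotation by 395° is equivalent to a counterclockwise rotation by -395°.
For θ = -395°:
cos(-395°) = 0.8192
sin(-395°) = -0.5736
Result: [[0.8192, 0.5736], [-0.5736, 0.8192]]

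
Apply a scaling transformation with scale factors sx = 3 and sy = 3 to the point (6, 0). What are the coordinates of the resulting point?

Scaling matrix:
[[3, 0], [0, 3]]
Result: (6 × 3, 0 × 3) = (18, 0)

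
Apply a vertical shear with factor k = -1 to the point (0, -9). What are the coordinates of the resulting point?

Shear matrix for vertical shear with factor k = -1:
[[1, 0], [-1, 1]]
Result: (0, -9) → (0, -9)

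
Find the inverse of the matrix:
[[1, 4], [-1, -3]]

For [[a,b],[c,d]], inverse = (1/det)·[[d,-b],[-c,a]]
det = (1)(-3) - (4)(-1) = -3 - -4 = 1
Inverse = [[-3, -4], [1, 1]]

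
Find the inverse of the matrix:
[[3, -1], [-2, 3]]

For [[a,b],[c,d]], inverse = (1/det)·[[d,-b],[-c,a]]
det = (3)(3) - (-1)(-2) = 9 - 2 = 7
Inverse = (1/7)·[[3, 1], [2, 3]]
= [[3/7, 1/7], [2/7, 3/7]]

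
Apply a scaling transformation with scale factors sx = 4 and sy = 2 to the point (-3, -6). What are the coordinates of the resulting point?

Scaling matrix:
[[4, 0], [0, 2]]
Result: (-3 × 4, -6 × 2) = (-12, -12)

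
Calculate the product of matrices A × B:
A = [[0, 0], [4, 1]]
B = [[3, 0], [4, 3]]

Matrix multiplication:
C[0][0] = 0×3 + 0×4 = 0
C[0][1] = 0×0 + 0×3 = 0
C[1][0] = 4×3 + 1×4 = 16
C[1][1] = 4×0 + 1×3 = 3
Result: [[0, 0], [16, 3]]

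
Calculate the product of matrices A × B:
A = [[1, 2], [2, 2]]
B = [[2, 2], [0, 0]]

Matrix multiplication:
C[0][0] = 1×2 + 2×0 = 2
C[0][1] = 1×2 + 2×0 = 2
C[1][0] = 2×2 + 2×0 = 4
C[1][1] = 2×2 + 2×0 = 4
Result: [[2, 2], [4, 4]]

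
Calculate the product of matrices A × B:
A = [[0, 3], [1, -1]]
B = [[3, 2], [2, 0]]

Matrix multiplication:
C[0][0] = 0×3 + 3×2 = 6
C[0][1] = 0×2 + 3×0 = 0
C[1][0] = 1×3 + -1×2 = 1
C[1][1] = 1×2 + -1×0 = 2
Result: [[6, 0], [1, 2]]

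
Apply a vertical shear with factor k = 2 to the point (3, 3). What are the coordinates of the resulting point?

Shear matrix for vertical shear with factor k = 2:
[[1, 0], [2, 1]]
Result: (3, 3) → (3, 9)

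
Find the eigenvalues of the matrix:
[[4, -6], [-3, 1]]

Characteristic equation: det(A - λI) = 0
λ² - (trace)λ + (det) = 0
trace = 4 + 1 = 5, det = (4)(1) - (-6)(-3) = -14
λ² - (5)λ + (-14) = 0
λ = (5 ± √((5)² - 4·(-14))) / 2 = (5 ± √81) / 2
Solving: λ = -2, 7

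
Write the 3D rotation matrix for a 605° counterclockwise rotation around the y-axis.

Rotation matrix for counterclockwise 605° around y-axis:
cos(605°) = -0.4226, sin(605°) = -0.9063
Result: [[-0.4226, 0, -0.9063], [0, 1, 0], [0.9063, 0, -0.4226]]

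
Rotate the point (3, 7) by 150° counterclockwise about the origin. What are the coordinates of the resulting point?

Rotation matrix for 150°: [[cos 150°, -sin 150°], [sin 150°, cos 150°]] ≈ [[-0.866025, -0.500000], [0.500000, -0.866025]]
[[-0.866025, -0.500000], [0.500000, -0.866025]] × [3, 7]ᵀ ≈ [-6.0981, -4.5622]ᵀ
Result: (-6.0981, -4.5622)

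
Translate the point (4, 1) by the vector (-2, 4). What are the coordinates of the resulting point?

Translation by (-2, 4) (homogeneous matrix [[1, 0, -2], [0, 1, 4], [0, 0, 1]]):
x' = 4 + -2 = 2
y' = 1 + 4 = 5
Result: (2, 5)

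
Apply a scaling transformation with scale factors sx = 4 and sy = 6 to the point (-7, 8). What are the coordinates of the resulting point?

Scaling matrix:
[[4, 0], [0, 6]]
Result: (-7 × 4, 8 × 6) = (-28, 48)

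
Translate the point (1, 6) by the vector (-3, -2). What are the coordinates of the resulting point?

Translation by (-3, -2) (homogeneous matrix [[1, 0, -3], [0, 1, -2], [0, 0, 1]]):
x' = 1 + -3 = -2
y' = 6 + -2 = 4
Result: (-2, 4)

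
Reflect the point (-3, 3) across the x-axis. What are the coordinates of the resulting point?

Reflection across x-axis: (-3, 3) → (-3, -3)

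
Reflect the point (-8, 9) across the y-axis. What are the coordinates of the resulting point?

Reflection across y-axis: (-8, 9) → (8, 9)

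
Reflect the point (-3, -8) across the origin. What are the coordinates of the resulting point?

Reflection across origin: (-3, -8) → (3, 8)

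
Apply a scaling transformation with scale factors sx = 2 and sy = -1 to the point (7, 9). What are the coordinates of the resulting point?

Scaling matrix:
[[2, 0], [0, -1]]
Result: (7 × 2, 9 × -1) = (14, -9)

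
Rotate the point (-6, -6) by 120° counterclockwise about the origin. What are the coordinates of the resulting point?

Rotation matrix for 120°: [[cos 120°, -sin 120°], [sin 120°, cos 120°]] ≈ [[-0.500000, -0.866025], [0.866025, -0.500000]]
[[-0.500000, -0.866025], [0.866025, -0.500000]] × [-6, -6]ᵀ ≈ [8.1962, -2.1962]ᵀ
Result: (8.1962, -2.1962)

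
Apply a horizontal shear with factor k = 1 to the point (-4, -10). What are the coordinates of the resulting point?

Shear matrix for horizontal shear with factor k = 1:
[[1, 1], [0, 1]]
Result: (-4, -10) → (-14, -10)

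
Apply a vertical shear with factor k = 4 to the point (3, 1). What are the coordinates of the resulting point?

Shear matrix for vertical shear with factor k = 4:
[[1, 0], [4, 1]]
Result: (3, 1) → (3, 13)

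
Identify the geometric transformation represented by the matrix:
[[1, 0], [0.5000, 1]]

This matrix represents: vertical shear with factor 0.5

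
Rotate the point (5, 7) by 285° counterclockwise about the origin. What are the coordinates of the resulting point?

Rotation matrix for 285°: [[cos 285°, -sin 285°], [sin 285°, cos 285°]] ≈ [[0.258819, 0.965926], [-0.965926, 0.258819]]
[[0.258819, 0.965926], [-0.965926, 0.258819]] × [5, 7]ᵀ ≈ [8.0556, -3.0179]ᵀ
Result: (8.0556, -3.0179)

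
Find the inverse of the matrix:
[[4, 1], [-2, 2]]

For [[a,b],[c,d]], inverse = (1/det)·[[d,-b],[-c,a]]
det = (4)(2) - (1)(-2) = 8 - -2 = 10
Inverse = (1/10)·[[2, -1], [2, 4]]
= [[1/5, -1/10], [1/5, 2/5]]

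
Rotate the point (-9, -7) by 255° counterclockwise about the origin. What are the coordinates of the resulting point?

Rotation matrix for 255°: [[cos 255°, -sin 255°], [sin 255°, cos 255°]] ≈ [[-0.258819, 0.965926], [-0.965926, -0.258819]]
[[-0.258819, 0.965926], [-0.965926, -0.258819]] × [-9, -7]ᵀ ≈ [-4.4321, 10.5051]ᵀ
Result: (-4.4321, 10.5051)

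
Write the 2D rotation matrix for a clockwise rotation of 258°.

Rotation matrix formula: [[cos θ, -sin θ], [sin θ, cos θ]]
A clockwise rotation by 258° is equivalent to a counterclockwise rotation by -258°.
For θ = -258°:
cos(-258°) = -0.2079
sin(-258°) = 0.9781
Result: [[-0.2079, -0.9781], [0.9781, -0.2079]]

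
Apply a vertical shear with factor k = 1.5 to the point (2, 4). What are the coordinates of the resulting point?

Shear matrix for vertical shear with factor k = 1.5:
[[1, 0], [1.50, 1]]
Result: (2, 4) → (2, 7)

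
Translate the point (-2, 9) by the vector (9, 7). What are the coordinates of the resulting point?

Translation by (9, 7) (homogeneous matrix [[1, 0, 9], [0, 1, 7], [0, 0, 1]]):
x' = -2 + 9 = 7
y' = 9 + 7 = 16
Result: (7, 16)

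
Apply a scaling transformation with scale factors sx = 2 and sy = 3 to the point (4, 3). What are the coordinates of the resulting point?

Scaling matrix:
[[2, 0], [0, 3]]
Result: (4 × 2, 3 × 3) = (8, 9)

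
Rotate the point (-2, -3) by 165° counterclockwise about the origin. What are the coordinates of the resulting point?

Rotation matrix for 165°: [[cos 165°, -sin 165°], [sin 165°, cos 165°]] ≈ [[-0.965926, -0.258819], [0.258819, -0.965926]]
[[-0.965926, -0.258819], [0.258819, -0.965926]] × [-2, -3]ᵀ ≈ [2.7083, 2.3801]ᵀ
Result: (2.7083, 2.3801)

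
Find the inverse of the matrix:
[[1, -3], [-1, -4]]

For [[a,b],[c,d]], inverse = (1/det)·[[d,-b],[-c,a]]
det = (1)(-4) - (-3)(-1) = -4 - 3 = -7
Inverse = (1/-7)·[[-4, 3], [1, 1]]
= [[4/7, -3/7], [-1/7, -1/7]]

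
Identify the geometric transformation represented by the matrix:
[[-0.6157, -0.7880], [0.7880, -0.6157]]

This matrix represents: rotation by 128° counterclockwise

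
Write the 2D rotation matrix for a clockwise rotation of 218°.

Rotation matrix formula: [[cos θ, -sin θ], [sin θ, cos θ]]
A clockwise rotation by 218° is equivalent to a counterclockwise rotation by -218°.
For θ = -218°:
cos(-218°) = -0.7880
sin(-218°) = 0.6157
Result: [[-0.7880, -0.6157], [0.6157, -0.7880]]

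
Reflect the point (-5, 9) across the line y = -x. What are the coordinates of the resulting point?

Reflection across line y = -x: (-5, 9) → (-9, 5)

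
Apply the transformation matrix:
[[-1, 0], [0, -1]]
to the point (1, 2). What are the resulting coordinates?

Matrix multiplication:
[[-1, 0], [0, -1]] × [1, 2]ᵀ
= [(-1)(1) + (0)(2), (0)(1) + (-1)(2)]ᵀ
= [-1, -2]ᵀ
Result: (-1, -2)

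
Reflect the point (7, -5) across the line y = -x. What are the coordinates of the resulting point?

Reflection across line y = -x: (7, -5) → (5, -7)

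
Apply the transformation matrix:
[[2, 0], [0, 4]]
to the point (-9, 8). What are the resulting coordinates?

Matrix multiplication:
[[2, 0], [0, 4]] × [-9, 8]ᵀ
= [(2)(-9) + (0)(8), (0)(-9) + (4)(8)]ᵀ
= [-18, 32]ᵀ
Result: (-18, 32)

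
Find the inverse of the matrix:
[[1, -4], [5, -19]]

For [[a,b],[c,d]], inverse = (1/det)·[[d,-b],[-c,a]]
det = (1)(-19) - (-4)(5) = -19 - -20 = 1
Inverse = [[-19, 4], [-5, 1]]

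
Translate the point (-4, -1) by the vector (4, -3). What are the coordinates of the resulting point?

Translation by (4, -3) (homogeneous matrix [[1, 0, 4], [0, 1, -3], [0, 0, 1]]):
x' = -4 + 4 = 0
y' = -1 + -3 = -4
Result: (0, -4)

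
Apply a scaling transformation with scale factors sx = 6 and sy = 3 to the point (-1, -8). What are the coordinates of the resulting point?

Scaling matrix:
[[6, 0], [0, 3]]
Result: (-1 × 6, -8 × 3) = (-6, -24)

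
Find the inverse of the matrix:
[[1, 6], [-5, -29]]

For [[a,b],[c,d]], inverse = (1/det)·[[d,-b],[-c,a]]
det = (1)(-29) - (6)(-5) = -29 - -30 = 1
Inverse = [[-29, -6], [5, 1]]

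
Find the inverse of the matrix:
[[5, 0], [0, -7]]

For [[a,b],[c,d]], inverse = (1/det)·[[d,-b],[-c,a]]
det = (5)(-7) - (0)(0) = -35 - 0 = -35
Inverse = (1/-35)·[[-7, 0], [0, 5]]
= [[1/5, 0], [0, -1/7]]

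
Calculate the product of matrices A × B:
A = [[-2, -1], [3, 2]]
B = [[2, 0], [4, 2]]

Matrix multiplication:
C[0][0] = -2×2 + -1×4 = -8
C[0][1] = -2×0 + -1×2 = -2
C[1][0] = 3×2 + 2×4 = 14
C[1][1] = 3×0 + 2×2 = 4
Result: [[-8, -2], [14, 4]]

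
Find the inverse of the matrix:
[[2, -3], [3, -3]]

For [[a,b],[c,d]], inverse = (1/det)·[[d,-b],[-c,a]]
det = (2)(-3) - (-3)(3) = -6 - -9 = 3
Inverse = (1/3)·[[-3, 3], [-3, 2]]
= [[-1, 1], [-1, 2/3]]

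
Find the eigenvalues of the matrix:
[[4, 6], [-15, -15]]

Characteristic equation: det(A - λI) = 0
λ² - (trace)λ + (det) = 0
trace = 4 + -15 = -11, det = (4)(-15) - (6)(-15) = 30
λ² - (-11)λ + (30) = 0
λ = (-11 ± √((-11)² - 4·(30))) / 2 = (-11 ± √1) / 2
Solving: λ = -6, -5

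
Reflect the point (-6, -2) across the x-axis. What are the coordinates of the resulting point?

Reflection across x-axis: (-6, -2) → (-6, 2)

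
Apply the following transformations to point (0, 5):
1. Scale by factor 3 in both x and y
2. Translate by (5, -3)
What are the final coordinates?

Step 1: Scale (0, 5) by 3 → (0, 15)
Step 2: Translate by (5, -3) → (5, 12)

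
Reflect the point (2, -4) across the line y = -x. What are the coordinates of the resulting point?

Reflection across line y = -x: (2, -4) → (4, -2)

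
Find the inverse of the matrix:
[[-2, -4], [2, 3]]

For [[a,b],[c,d]], inverse = (1/det)·[[d,-b],[-c,a]]
det = (-2)(3) - (-4)(2) = -6 - -8 = 2
Inverse = (1/2)·[[3, 4], [-2, -2]]
= [[3/2, 2], [-1, -1]]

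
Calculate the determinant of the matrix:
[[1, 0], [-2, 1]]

For a 2×2 matrix [[a, b], [c, d]], det = ad - bc
det = (1)(1) - (0)(-2) = 1 - 0 = 1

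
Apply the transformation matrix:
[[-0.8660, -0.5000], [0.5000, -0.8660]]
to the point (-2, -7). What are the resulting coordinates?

Matrix multiplication:
[[-0.8660, -0.5000], [0.5000, -0.8660]] × [-2, -7]ᵀ
= [(-0.8660)(-2) + (-0.5000)(-7), (0.5000)(-2) + (-0.8660)(-7)]ᵀ
= [5.2320, 5.0620]ᵀ
Result: (5.2320, 5.0620)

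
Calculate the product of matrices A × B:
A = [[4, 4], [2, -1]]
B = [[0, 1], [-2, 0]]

Matrix multiplication:
C[0][0] = 4×0 + 4×-2 = -8
C[0][1] = 4×1 + 4×0 = 4
C[1][0] = 2×0 + -1×-2 = 2
C[1][1] = 2×1 + -1×0 = 2
Result: [[-8, 4], [2, 2]]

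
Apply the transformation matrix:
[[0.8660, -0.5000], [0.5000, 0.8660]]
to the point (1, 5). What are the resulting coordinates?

Matrix multiplication:
[[0.8660, -0.5000], [0.5000, 0.8660]] × [1, 5]ᵀ
= [(0.8660)(1) + (-0.5000)(5), (0.5000)(1) + (0.8660)(5)]ᵀ
= [-1.6340, 4.8300]ᵀ
Result: (-1.6340, 4.8300)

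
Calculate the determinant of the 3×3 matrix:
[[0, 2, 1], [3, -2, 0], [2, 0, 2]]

Expansion along first row:
det = 0·det([[-2,0],[0,2]]) - 2·det([[3,0],[2,2]]) + 1·det([[3,-2],[2,0]])
    = 0·(-2·2 - 0·0) - 2·(3·2 - 0·2) + 1·(3·0 - -2·2)
    = 0·-4 - 2·6 + 1·4
    = 0 + -12 + 4 = -8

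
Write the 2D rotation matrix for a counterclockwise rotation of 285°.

Rotation matrix formula: [[cos θ, -sin θ], [sin θ, cos θ]]
For θ = 285°:
cos(285°) = 0.2588
sin(285°) = -0.9659
Result: [[0.2588, 0.9659], [-0.9659, 0.2588]]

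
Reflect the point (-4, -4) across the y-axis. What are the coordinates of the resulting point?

Reflection across y-axis: (-4, -4) → (4, -4)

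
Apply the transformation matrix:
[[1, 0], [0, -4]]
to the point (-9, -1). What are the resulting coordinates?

Matrix multiplication:
[[1, 0], [0, -4]] × [-9, -1]ᵀ
= [(1)(-9) + (0)(-1), (0)(-9) + (-4)(-1)]ᵀ
= [-9, 4]ᵀ
Result: (-9, 4)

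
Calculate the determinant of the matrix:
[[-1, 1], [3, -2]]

For a 2×2 matrix [[a, b], [c, d]], det = ad - bc
det = (-1)(-2) - (1)(3) = 2 - 3 = -1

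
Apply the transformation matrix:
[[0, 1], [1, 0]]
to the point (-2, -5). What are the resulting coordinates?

Matrix multiplication:
[[0, 1], [1, 0]] × [-2, -5]ᵀ
= [(0)(-2) + (1)(-5), (1)(-2) + (0)(-5)]ᵀ
= [-5, -2]ᵀ
Result: (-5, -2)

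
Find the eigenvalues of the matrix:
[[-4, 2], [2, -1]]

Characteristic equation: det(A - λI) = 0
λ² - (trace)λ + (det) = 0
trace = -4 + -1 = -5, det = (-4)(-1) - (2)(2) = 0
λ² - (-5)λ + (0) = 0
λ = (-5 ± √((-5)² - 4·(0))) / 2 = (-5 ± √25) / 2
Solving: λ = -5, 0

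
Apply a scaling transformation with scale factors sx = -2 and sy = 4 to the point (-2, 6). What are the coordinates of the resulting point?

Scaling matrix:
[[-2, 0], [0, 4]]
Result: (-2 × -2, 6 × 4) = (4, 24)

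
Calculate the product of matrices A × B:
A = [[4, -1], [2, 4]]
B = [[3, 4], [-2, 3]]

Matrix multiplication:
C[0][0] = 4×3 + -1×-2 = 14
C[0][1] = 4×4 + -1×3 = 13
C[1][0] = 2×3 + 4×-2 = -2
C[1][1] = 2×4 + 4×3 = 20
Result: [[14, 13], [-2, 20]]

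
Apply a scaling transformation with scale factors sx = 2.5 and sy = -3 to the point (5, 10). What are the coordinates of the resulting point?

Scaling matrix:
[[2.50, 0], [0, -3]]
Result: (5 × 2.5, 10 × -3) = (12.5, -30)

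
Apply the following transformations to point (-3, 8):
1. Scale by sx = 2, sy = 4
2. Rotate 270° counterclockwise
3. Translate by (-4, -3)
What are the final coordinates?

Step 1: Scale → (-6, 32)
Step 2: Rotate 270° → (32, 6)
Step 3: Translate → (28, 3)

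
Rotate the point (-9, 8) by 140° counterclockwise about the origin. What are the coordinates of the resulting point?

Rotation matrix for 140°: [[cos 140°, -sin 140°], [sin 140°, cos 140°]] ≈ [[-0.766044, -0.642788], [0.642788, -0.766044]]
[[-0.766044, -0.642788], [0.642788, -0.766044]] × [-9, 8]ᵀ ≈ [1.7521, -11.9134]ᵀ
Result: (1.7521, -11.9134)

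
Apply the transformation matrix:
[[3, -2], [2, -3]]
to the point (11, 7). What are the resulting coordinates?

Matrix multiplication:
[[3, -2], [2, -3]] × [11, 7]ᵀ
= [(3)(11) + (-2)(7), (2)(11) + (-3)(7)]ᵀ
= [19, 1]ᵀ
Result: (19, 1)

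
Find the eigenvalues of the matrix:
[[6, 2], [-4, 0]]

Characteristic equation: det(A - λI) = 0
λ² - (trace)λ + (det) = 0
trace = 6 + 0 = 6, det = (6)(0) - (2)(-4) = 8
λ² - (6)λ + (8) = 0
λ = (6 ± √((6)² - 4·(8))) / 2 = (6 ± √4) / 2
Solving: λ = 2, 4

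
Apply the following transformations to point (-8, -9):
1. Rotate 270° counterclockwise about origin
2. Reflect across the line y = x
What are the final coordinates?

Step 1: Rotate 270° → (-9, 8)
Step 2: Reflect across line y = x → (8, -9)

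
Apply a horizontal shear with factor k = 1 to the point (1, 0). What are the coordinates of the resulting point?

Shear matrix for horizontal shear with factor k = 1:
[[1, 1], [0, 1]]
Result: (1, 0) → (1, 0)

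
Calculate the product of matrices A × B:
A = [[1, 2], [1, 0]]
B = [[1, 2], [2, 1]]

Matrix multiplication:
C[0][0] = 1×1 + 2×2 = 5
C[0][1] = 1×2 + 2×1 = 4
C[1][0] = 1×1 + 0×2 = 1
C[1][1] = 1×2 + 0×1 = 2
Result: [[5, 4], [1, 2]]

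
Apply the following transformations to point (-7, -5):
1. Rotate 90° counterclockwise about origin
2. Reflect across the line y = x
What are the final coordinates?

Step 1: Rotate 90° → (5, -7)
Step 2: Reflect across line y = x → (-7, 5)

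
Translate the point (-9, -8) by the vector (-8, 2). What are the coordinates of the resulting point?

Translation by (-8, 2) (homogeneous matrix [[1, 0, -8], [0, 1, 2], [0, 0, 1]]):
x' = -9 + -8 = -17
y' = -8 + 2 = -6
Result: (-17, -6)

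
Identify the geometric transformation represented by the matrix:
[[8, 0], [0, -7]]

This matrix represents: non-uniform scaling by sx = 8, sy = -7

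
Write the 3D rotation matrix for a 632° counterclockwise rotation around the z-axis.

Rotation matrix for counterclockwise 632° around z-axis:
cos(632°) = 0.0349, sin(632°) = -0.9994
Result: [[0.0349, 0.9994, 0], [-0.9994, 0.0349, 0], [0, 0, 1]]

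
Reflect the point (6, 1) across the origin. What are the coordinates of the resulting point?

Reflection across origin: (6, 1) → (-6, -1)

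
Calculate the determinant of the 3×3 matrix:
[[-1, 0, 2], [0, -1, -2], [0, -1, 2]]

Expansion along first row:
det = -1·det([[-1,-2],[-1,2]]) - 0·det([[0,-2],[0,2]]) + 2·det([[0,-1],[0,-1]])
    = -1·(-1·2 - -2·-1) - 0·(0·2 - -2·0) + 2·(0·-1 - -1·0)
    = -1·-4 - 0·0 + 2·0
    = 4 + 0 + 0 = 4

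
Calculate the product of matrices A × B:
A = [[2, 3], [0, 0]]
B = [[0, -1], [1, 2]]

Matrix multiplication:
C[0][0] = 2×0 + 3×1 = 3
C[0][1] = 2×-1 + 3×2 = 4
C[1][0] = 0×0 + 0×1 = 0
C[1][1] = 0×-1 + 0×2 = 0
Result: [[3, 4], [0, 0]]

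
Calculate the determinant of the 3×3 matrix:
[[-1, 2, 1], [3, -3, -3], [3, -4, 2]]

Expansion along first row:
det = -1·det([[-3,-3],[-4,2]]) - 2·det([[3,-3],[3,2]]) + 1·det([[3,-3],[3,-4]])
    = -1·(-3·2 - -3·-4) - 2·(3·2 - -3·3) + 1·(3·-4 - -3·3)
    = -1·-18 - 2·15 + 1·-3
    = 18 + -30 + -3 = -15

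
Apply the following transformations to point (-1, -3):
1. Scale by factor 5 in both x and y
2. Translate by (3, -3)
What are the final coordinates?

Step 1: Scale (-1, -3) by 5 → (-5, -15)
Step 2: Translate by (3, -3) → (-2, -18)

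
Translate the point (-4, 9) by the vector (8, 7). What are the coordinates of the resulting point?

Translation by (8, 7) (homogeneous matrix [[1, 0, 8], [0, 1, 7], [0, 0, 1]]):
x' = -4 + 8 = 4
y' = 9 + 7 = 16
Result: (4, 16)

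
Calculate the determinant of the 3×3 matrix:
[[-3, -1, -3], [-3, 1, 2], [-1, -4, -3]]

Expansion along first row:
det = -3·det([[1,2],[-4,-3]]) - -1·det([[-3,2],[-1,-3]]) + -3·det([[-3,1],[-1,-4]])
    = -3·(1·-3 - 2·-4) - -1·(-3·-3 - 2·-1) + -3·(-3·-4 - 1·-1)
    = -3·5 - -1·11 + -3·13
    = -15 + 11 + -39 = -43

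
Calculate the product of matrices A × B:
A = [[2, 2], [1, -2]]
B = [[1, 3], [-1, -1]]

Matrix multiplication:
C[0][0] = 2×1 + 2×-1 = 0
C[0][1] = 2×3 + 2×-1 = 4
C[1][0] = 1×1 + -2×-1 = 3
C[1][1] = 1×3 + -2×-1 = 5
Result: [[0, 4], [3, 5]]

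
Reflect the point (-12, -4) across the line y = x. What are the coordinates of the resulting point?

Reflection across line y = x: (-12, -4) → (-4, -12)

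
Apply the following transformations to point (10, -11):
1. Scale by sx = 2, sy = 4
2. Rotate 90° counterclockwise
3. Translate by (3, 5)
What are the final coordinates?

Step 1: Scale → (20, -44)
Step 2: Rotate 90° → (44, 20)
Step 3: Translate → (47, 25)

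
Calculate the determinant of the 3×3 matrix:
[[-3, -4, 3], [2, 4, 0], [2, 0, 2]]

Expansion along first row:
det = -3·det([[4,0],[0,2]]) - -4·det([[2,0],[2,2]]) + 3·det([[2,4],[2,0]])
    = -3·(4·2 - 0·0) - -4·(2·2 - 0·2) + 3·(2·0 - 4·2)
    = -3·8 - -4·4 + 3·-8
    = -24 + 16 + -24 = -32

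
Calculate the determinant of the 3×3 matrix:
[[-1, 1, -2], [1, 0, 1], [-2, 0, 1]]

Expansion along first row:
det = -1·det([[0,1],[0,1]]) - 1·det([[1,1],[-2,1]]) + -2·det([[1,0],[-2,0]])
    = -1·(0·1 - 1·0) - 1·(1·1 - 1·-2) + -2·(1·0 - 0·-2)
    = -1·0 - 1·3 + -2·0
    = 0 + -3 + 0 = -3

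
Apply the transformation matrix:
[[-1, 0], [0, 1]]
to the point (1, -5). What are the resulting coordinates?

Matrix multiplication:
[[-1, 0], [0, 1]] × [1, -5]ᵀ
= [(-1)(1) + (0)(-5), (0)(1) + (1)(-5)]ᵀ
= [-1, -5]ᵀ
Result: (-1, -5)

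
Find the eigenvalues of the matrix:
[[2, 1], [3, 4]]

Characteristic equation: det(A - λI) = 0
λ² - (trace)λ + (det) = 0
trace = 2 + 4 = 6, det = (2)(4) - (1)(3) = 5
λ² - (6)λ + (5) = 0
λ = (6 ± √((6)² - 4·(5))) / 2 = (6 ± √16) / 2
Solving: λ = 1, 5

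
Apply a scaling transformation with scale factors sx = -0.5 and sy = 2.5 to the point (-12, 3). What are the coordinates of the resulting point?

Scaling matrix:
[[-0.50, 0], [0, 2.50]]
Result: (-12 × -0.5, 3 × 2.5) = (6, 7.5)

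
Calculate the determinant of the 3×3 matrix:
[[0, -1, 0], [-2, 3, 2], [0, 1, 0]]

Expansion along first row:
det = 0·det([[3,2],[1,0]]) - -1·det([[-2,2],[0,0]]) + 0·det([[-2,3],[0,1]])
    = 0·(3·0 - 2·1) - -1·(-2·0 - 2·0) + 0·(-2·1 - 3·0)
    = 0·-2 - -1·0 + 0·-2
    = 0 + 0 + 0 = 0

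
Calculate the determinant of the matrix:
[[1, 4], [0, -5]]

For a 2×2 matrix [[a, b], [c, d]], det = ad - bc
det = (1)(-5) - (4)(0) = -5 - 0 = -5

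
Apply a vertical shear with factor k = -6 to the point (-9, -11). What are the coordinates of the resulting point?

Shear matrix for vertical shear with factor k = -6:
[[1, 0], [-6, 1]]
Result: (-9, -11) → (-9, 43)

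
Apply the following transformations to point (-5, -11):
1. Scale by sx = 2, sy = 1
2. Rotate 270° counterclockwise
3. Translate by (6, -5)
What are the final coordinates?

Step 1: Scale → (-10, -11)
Step 2: Rotate 270° → (-11, 10)
Step 3: Translate → (-5, 5)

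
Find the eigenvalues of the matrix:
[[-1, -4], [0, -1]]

Characteristic equation: det(A - λI) = 0
λ² - (trace)λ + (det) = 0
trace = -1 + -1 = -2, det = (-1)(-1) - (-4)(0) = 1
λ² - (-2)λ + (1) = 0
λ = (-2 ± √((-2)² - 4·(1))) / 2 = (-2 ± √0) / 2
Solving: λ = -1, -1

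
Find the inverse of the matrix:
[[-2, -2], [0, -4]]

For [[a,b],[c,d]], inverse = (1/det)·[[d,-b],[-c,a]]
det = (-2)(-4) - (-2)(0) = 8 - 0 = 8
Inverse = (1/8)·[[-4, 2], [0, -2]]
= [[-1/2, 1/4], [0, -1/4]]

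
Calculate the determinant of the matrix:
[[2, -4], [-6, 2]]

For a 2×2 matrix [[a, b], [c, d]], det = ad - bc
det = (2)(2) - (-4)(-6) = 4 - 24 = -20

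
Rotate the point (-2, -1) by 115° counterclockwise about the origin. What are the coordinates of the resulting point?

Rotation matrix for 115°: [[cos 115°, -sin 115°], [sin 115°, cos 115°]] ≈ [[-0.422618, -0.906308], [0.906308, -0.422618]]
[[-0.422618, -0.906308], [0.906308, -0.422618]] × [-2, -1]ᵀ ≈ [1.7515, -1.3900]ᵀ
Result: (1.7515, -1.3900)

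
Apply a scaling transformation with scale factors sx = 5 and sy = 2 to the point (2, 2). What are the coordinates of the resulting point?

Scaling matrix:
[[5, 0], [0, 2]]
Result: (2 × 5, 2 × 2) = (10, 4)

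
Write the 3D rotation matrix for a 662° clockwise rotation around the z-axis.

Rotation matrix for clockwise 662° around z-axis:
A clockwise rotation by 662° is a counterclockwise rotation by -662°.
cos(-662°) = 0.5299, sin(-662°) = 0.8480
Result: [[0.5299, -0.8480, 0], [0.8480, 0.5299, 0], [0, 0, 1]]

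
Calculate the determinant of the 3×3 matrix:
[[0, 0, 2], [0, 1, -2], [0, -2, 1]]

Expansion along first row:
det = 0·det([[1,-2],[-2,1]]) - 0·det([[0,-2],[0,1]]) + 2·det([[0,1],[0,-2]])
    = 0·(1·1 - -2·-2) - 0·(0·1 - -2·0) + 2·(0·-2 - 1·0)
    = 0·-3 - 0·0 + 2·0
    = 0 + 0 + 0 = 0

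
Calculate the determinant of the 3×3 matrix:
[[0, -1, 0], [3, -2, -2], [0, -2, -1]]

Expansion along first row:
det = 0·det([[-2,-2],[-2,-1]]) - -1·det([[3,-2],[0,-1]]) + 0·det([[3,-2],[0,-2]])
    = 0·(-2·-1 - -2·-2) - -1·(3·-1 - -2·0) + 0·(3·-2 - -2·0)
    = 0·-2 - -1·-3 + 0·-6
    = 0 + -3 + 0 = -3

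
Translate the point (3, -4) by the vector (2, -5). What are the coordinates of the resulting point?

Translation by (2, -5) (homogeneous matrix [[1, 0, 2], [0, 1, -5], [0, 0, 1]]):
x' = 3 + 2 = 5
y' = -4 + -5 = -9
Result: (5, -9)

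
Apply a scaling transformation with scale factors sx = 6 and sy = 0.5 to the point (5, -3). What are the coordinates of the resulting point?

Scaling matrix:
[[6, 0], [0, 0.50]]
Result: (5 × 6, -3 × 0.5) = (30, -1.5)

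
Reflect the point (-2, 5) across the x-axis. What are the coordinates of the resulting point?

Reflection across x-axis: (-2, 5) → (-2, -5)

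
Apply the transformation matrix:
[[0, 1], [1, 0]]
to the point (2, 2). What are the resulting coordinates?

Matrix multiplication:
[[0, 1], [1, 0]] × [2, 2]ᵀ
= [(0)(2) + (1)(2), (1)(2) + (0)(2)]ᵀ
= [2, 2]ᵀ
Result: (2, 2)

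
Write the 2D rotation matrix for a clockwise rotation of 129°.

Rotation matrix formula: [[cos θ, -sin θ], [sin θ, cos θ]]
A clockwise rotation by 129° is equivalent to a counterclockwise rotation by -129°.
For θ = -129°:
cos(-129°) = -0.6293
sin(-129°) = -0.7771
Result: [[-0.6293, 0.7771], [-0.7771, -0.6293]]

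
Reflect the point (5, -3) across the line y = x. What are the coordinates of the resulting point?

Reflection across line y = x: (5, -3) → (-3, 5)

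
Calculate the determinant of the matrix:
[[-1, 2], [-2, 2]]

For a 2×2 matrix [[a, b], [c, d]], det = ad - bc
det = (-1)(2) - (2)(-2) = -2 - -4 = 2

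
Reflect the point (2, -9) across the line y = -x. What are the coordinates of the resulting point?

Reflection across line y = -x: (2, -9) → (9, -2)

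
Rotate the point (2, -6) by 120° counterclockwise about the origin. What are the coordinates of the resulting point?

Rotation matrix for 120°: [[cos 120°, -sin 120°], [sin 120°, cos 120°]] ≈ [[-0.500000, -0.866025], [0.866025, -0.500000]]
[[-0.500000, -0.866025], [0.866025, -0.500000]] × [2, -6]ᵀ ≈ [4.1962, 4.7321]ᵀ
Result: (4.1962, 4.7321)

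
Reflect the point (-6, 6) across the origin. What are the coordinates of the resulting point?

Reflection across origin: (-6, 6) → (6, -6)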